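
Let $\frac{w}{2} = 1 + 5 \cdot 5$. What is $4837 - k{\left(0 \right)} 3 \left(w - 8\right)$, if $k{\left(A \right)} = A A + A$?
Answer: $4837$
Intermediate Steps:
$k{\left(A \right)} = A + A^{2}$ ($k{\left(A \right)} = A^{2} + A = A + A^{2}$)
$w = 52$ ($w = 2 \left(1 + 5 \cdot 5\right) = 2 \left(1 + 25\right) = 2 \cdot 26 = 52$)
$4837 - k{\left(0 \right)} 3 \left(w - 8\right) = 4837 - 0 \left(1 + 0\right) 3 \left(52 - 8\right) = 4837 - 0 \cdot 1 \cdot 3 \cdot 44 = 4837 - 0 \cdot 3 \cdot 44 = 4837 - 0 \cdot 44 = 4837 - 0 = 4837 + 0 = 4837$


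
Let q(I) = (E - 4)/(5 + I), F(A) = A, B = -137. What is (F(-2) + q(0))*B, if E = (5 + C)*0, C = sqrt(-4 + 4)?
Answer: 1918/5 ≈ 383.60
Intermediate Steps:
C = 0 (C = sqrt(0) = 0)
E = 0 (E = (5 + 0)*0 = 5*0 = 0)
q(I) = -4/(5 + I) (q(I) = (0 - 4)/(5 + I) = -4/(5 + I))
(F(-2) + q(0))*B = (-2 - 4/(5 + 0))*(-137) = (-2 - 4/5)*(-137) = -14/5*(-137) = 1918/5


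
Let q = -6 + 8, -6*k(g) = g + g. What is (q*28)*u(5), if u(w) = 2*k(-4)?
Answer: 448/3 ≈ 149.33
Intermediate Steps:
k(g) = -g/3 (k(g) = -(g + g)/6 = -g/3)
q = 2
u(w) = 8/3 (u(w) = 2*(-1/3*(-4)) = 2*(4/3) = 8/3)
(q*28)*u(5) = (2*28)*(8/3) = 56*(8/3) = 448/3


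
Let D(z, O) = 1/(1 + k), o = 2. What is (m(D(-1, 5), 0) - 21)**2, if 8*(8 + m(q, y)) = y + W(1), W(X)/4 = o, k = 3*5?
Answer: 784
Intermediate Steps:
k = 15
D(z, O) = 1/16 (D(z, O) = 1/(1 + 15) = 1/16)
W(X) = 8 (W(X) = 4*2 = 8)
m(q, y) = -7 + y/8 (m(q, y) = -8 + (y + 8)/8 = -8 + (8 + y)/8 = -8 + (1 + y/8) = -7 + y/8)
(m(D(-1, 5), 0) - 21)**2 = ((-7 + (1/8)*0) - 21)**2 = ((-7 + 0) - 21)**2 = (-7 - 21)**2 = (-28)**2 = 784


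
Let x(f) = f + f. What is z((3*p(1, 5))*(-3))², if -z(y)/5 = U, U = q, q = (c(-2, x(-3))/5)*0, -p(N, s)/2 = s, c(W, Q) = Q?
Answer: 0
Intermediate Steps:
x(f) = 2*f
p(N, s) = -2*s
q = 0 (q = ((2*(-3))/5)*0 = -6*⅕*0 = -6/5*0 = 0)
U = 0
z(y) = 0 (z(y) = -5*0 = 0)
z((3*p(1, 5))*(-3))² = 0² = 0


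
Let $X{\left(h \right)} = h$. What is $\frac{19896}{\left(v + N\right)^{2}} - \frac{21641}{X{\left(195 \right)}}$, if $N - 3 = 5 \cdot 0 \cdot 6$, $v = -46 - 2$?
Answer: $- \frac{887629}{8775} \approx -101.15$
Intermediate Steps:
$v = -48$
$N = 3$ ($N = 3 + 5 \cdot 0 \cdot 6 = 3 + 0 \cdot 6 = 3 + 0 = 3$)
$\frac{19896}{\left(v + N\right)^{2}} - \frac{21641}{X{\left(195 \right)}} = \frac{19896}{\left(-48 + 3\right)^{2}} - \frac{21641}{195} = \frac{19896}{\left(-45\right)^{2}} - \frac{21641}{195} = \frac{19896}{2025} - \frac{21641}{195} = 19896 \cdot \frac{1}{2025} - \frac{21641}{195} = \frac{6632}{675} - \frac{21641}{195} = - \frac{887629}{8775}$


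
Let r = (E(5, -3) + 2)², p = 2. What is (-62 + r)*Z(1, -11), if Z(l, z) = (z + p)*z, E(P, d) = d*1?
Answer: -6039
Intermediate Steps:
E(P, d) = d
Z(l, z) = z*(2 + z) (Z(l, z) = (z + 2)*z = (2 + z)*z = z*(2 + z))
r = 1 (r = (-3 + 2)² = (-1)² = 1)
(-62 + r)*Z(1, -11) = (-62 + 1)*(-11*(2 - 11)) = -(-671)*(-9) = -61*99 = -6039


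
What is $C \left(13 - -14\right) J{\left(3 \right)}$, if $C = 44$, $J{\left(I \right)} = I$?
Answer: $3564$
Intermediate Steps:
$C \left(13 - -14\right) J{\left(3 \right)} = 44 \left(13 - -14\right) 3 = 44 \left(13 + 14\right) 3 = 44 \cdot 27 \cdot 3 = 1188 \cdot 3 = 3564$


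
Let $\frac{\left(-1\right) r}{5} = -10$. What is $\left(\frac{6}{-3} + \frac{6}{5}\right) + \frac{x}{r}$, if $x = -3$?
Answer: $- \frac{43}{50} \approx -0.86$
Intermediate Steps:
$r = 50$ ($r = \left(-5\right) \left(-10\right) = 50$)
$\left(\frac{6}{-3} + \frac{6}{5}\right) + \frac{x}{r} = \left(\frac{6}{-3} + \frac{6}{5}\right) + \frac{1}{50} \left(-3\right) = \left(6 \left(- \frac{1}{3}\right) + 6 \cdot \frac{1}{5}\right) + \frac{1}{50} \left(-3\right) = \left(-2 + \frac{6}{5}\right) - \frac{3}{50} = - \frac{4}{5} - \frac{3}{50} = - \frac{43}{50}$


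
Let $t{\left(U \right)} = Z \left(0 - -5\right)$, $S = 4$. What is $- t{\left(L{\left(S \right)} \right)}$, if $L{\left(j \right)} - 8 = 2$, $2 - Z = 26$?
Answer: $120$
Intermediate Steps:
$Z = -24$ ($Z = 2 - 26 = -24$)
$L{\left(j \right)} = 10$ ($L{\left(j \right)} = 8 + 2 = 10$)
$t{\left(U \right)} = -120$ ($t{\left(U \right)} = - 24 \left(0 - -5\right) = - 24 \left(0 + 5\right) = \left(-24\right) 5 = -120$)
$- t{\left(L{\left(S \right)} \right)} = \left(-1\right) \left(-120\right) = 120$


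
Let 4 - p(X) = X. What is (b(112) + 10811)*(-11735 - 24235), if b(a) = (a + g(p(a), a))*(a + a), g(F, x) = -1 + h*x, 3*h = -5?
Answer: 220795850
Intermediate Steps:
h = -5/3 (h = (⅓)*(-5) = -5/3 ≈ -1.6667)
p(X) = 4 - X
g(F, x) = -1 - 5*x/3
b(a) = 2*a*(-1 - 2*a/3) (b(a) = (a + (-1 - 5*a/3))*(a + a) = (-1 - 2*a/3)*(2*a) = 2*a*(-1 - 2*a/3))
(b(112) + 10811)*(-11735 - 24235) = ((⅔)*112*(-3 - 2*112) + 10811)*(-11735 - 24235) = ((⅔)*112*(-3 - 224) + 10811)*(-35970) = ((⅔)*112*(-227) + 10811)*(-35970) = (-50848/3 + 10811)*(-35970) = -18415/3*(-35970) = 220795850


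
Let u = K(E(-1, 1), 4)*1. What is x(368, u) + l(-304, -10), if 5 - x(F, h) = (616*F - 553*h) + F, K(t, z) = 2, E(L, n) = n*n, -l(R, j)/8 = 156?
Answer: -227193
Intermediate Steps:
l(R, j) = -1248 (l(R, j) = -8*156 = -1248)
E(L, n) = n²
u = 2 (u = 2*1 = 2)
x(F, h) = 5 - 617*F + 553*h (x(F, h) = 5 - ((616*F - 553*h) + F) = 5 - ((-553*h + 616*F) + F) = 5 - (-553*h + 617*F) = 5 + (-617*F + 553*h) = 5 - 617*F + 553*h)
x(368, u) + l(-304, -10) = (5 - 617*368 + 553*2) - 1248 = (5 - 227056 + 1106) - 1248 = -225945 - 1248 = -227193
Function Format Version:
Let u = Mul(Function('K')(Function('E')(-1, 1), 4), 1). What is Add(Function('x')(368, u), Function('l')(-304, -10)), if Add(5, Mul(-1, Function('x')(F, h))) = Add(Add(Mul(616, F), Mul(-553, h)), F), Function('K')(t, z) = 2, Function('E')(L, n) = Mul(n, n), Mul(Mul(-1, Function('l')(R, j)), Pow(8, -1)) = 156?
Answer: -227193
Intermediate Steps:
Function('l')(R, j) = -1248 (Function('l')(R, j) = Mul(-8, 156) = -1248)
Function('E')(L, n) = Pow(n, 2)
u = 2 (u = Mul(2, 1) = 2)
Function('x')(F, h) = Add(5, Mul(-617, F), Mul(553, h)) (Function('x')(F, h) = Add(5, Mul(-1, Add(Add(Mul(616, F), Mul(-553, h)), F))) = Add(5, Mul(-1, Add(Add(Mul(-553, h), Mul(616, F)), F))) = Add(5, Mul(-1, Add(Mul(-553, h), Mul(617, F)))) = Add(5, Add(Mul(-617, F), Mul(553, h))) = Add(5, Mul(-617, F), Mul(553, h)))
Add(Function('x')(368, u), Function('l')(-304, -10)) = Add(Add(5, Mul(-617, 368), Mul(553, 2)), -1248) = Add(Add(5, -227056, 1106), -1248) = Add(-225945, -1248) = -227193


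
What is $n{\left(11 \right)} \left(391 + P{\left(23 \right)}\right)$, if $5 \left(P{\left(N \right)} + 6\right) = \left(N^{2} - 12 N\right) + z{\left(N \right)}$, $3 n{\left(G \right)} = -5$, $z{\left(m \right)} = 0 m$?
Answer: $-726$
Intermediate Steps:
$z{\left(m \right)} = 0$
$n{\left(G \right)} = - \frac{5}{3}$ ($n{\left(G \right)} = \frac{1}{3} \left(-5\right) = - \frac{5}{3}$)
$P{\left(N \right)} = -6 - \frac{12 N}{5} + \frac{N^{2}}{5}$ ($P{\left(N \right)} = -6 + \frac{\left(N^{2} - 12 N\right) + 0}{5} = -6 + \frac{N^{2} - 12 N}{5} = -6 + \left(- \frac{12 N}{5} + \frac{N^{2}}{5}\right) = -6 - \frac{12 N}{5} + \frac{N^{2}}{5}$)
$n{\left(11 \right)} \left(391 + P{\left(23 \right)}\right) = - \frac{5 \left(391 - \left(\frac{306}{5} - \frac{529}{5}\right)\right)}{3} = - \frac{5 \left(391 - - \frac{223}{5}\right)}{3} = - \frac{5 \left(391 + \frac{223}{5}\right)}{3} = \left(- \frac{5}{3}\right) \frac{2178}{5} = -726$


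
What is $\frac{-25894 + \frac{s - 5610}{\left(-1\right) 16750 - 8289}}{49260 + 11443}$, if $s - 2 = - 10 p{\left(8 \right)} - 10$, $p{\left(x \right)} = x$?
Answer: $- \frac{92622024}{217134631} \approx -0.42657$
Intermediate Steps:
$s = -88$ ($s = 2 - 90 = -88$)
$\frac{-25894 + \frac{s - 5610}{\left(-1\right) 16750 - 8289}}{49260 + 11443} = \frac{-25894 + \frac{-88 - 5610}{\left(-1\right) 16750 - 8289}}{49260 + 11443} = \frac{-25894 - \frac{5698}{-16750 - 8289}}{60703} = \left(-25894 - \frac{5698}{-25039}\right) \frac{1}{60703} = \left(-25894 - - \frac{814}{3577}\right) \frac{1}{60703} = \left(-25894 + \frac{814}{3577}\right) \frac{1}{60703} = \left(- \frac{92622024}{3577}\right) \frac{1}{60703} = - \frac{92622024}{217134631}$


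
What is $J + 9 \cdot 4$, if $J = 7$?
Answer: $43$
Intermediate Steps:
$J + 9 \cdot 4 = 7 + 9 \cdot 4 = 7 + 36 = 43$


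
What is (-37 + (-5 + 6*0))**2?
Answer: 1764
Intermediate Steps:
(-37 + (-5 + 6*0))**2 = (-37 + (-5 + 0))**2 = (-37 - 5)**2 = (-42)**2 = 1764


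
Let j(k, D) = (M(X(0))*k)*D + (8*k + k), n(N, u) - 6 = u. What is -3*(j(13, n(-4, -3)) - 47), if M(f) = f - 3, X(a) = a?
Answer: 141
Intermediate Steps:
n(N, u) = 6 + u
M(f) = -3 + f
j(k, D) = 9*k - 3*D*k (j(k, D) = ((-3 + 0)*k)*D + (8*k + k) = (-3*k)*D + 9*k = -3*D*k + 9*k = 9*k - 3*D*k)
-3*(j(13, n(-4, -3)) - 47) = -3*(3*13*(3 - (6 - 3)) - 47) = -3*(3*13*(3 - 1*3) - 47) = -3*(3*13*(3 - 3) - 47) = -3*(3*13*0 - 47) = -3*(0 - 47) = -3*(-47) = 141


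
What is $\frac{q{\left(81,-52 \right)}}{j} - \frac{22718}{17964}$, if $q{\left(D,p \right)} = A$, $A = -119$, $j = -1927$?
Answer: $- \frac{20819935}{17308314} \approx -1.2029$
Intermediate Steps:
$q{\left(D,p \right)} = -119$
$\frac{q{\left(81,-52 \right)}}{j} - \frac{22718}{17964} = - \frac{119}{-1927} - \frac{22718}{17964} = \left(-119\right) \left(- \frac{1}{1927}\right) - \frac{11359}{8982} = \frac{119}{1927} - \frac{11359}{8982} = - \frac{20819935}{17308314}$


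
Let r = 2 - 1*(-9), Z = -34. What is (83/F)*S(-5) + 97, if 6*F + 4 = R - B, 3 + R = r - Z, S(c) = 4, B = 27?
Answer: 3059/11 ≈ 278.09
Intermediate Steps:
r = 11 (r = 2 + 9 = 11)
R = 42 (R = -3 + (11 - 1*(-34)) = -3 + (11 + 34) = -3 + 45 = 42)
F = 11/6 (F = -⅔ + (42 - 1*27)/6 = -⅔ + (42 - 27)/6 = -⅔ + (⅙)*15 = -⅔ + 5/2 = 11/6 ≈ 1.8333)
(83/F)*S(-5) + 97 = (83/(11/6))*4 + 97 = (83*(6/11))*4 + 97 = (498/11)*4 + 97 = 1992/11 + 97 = 3059/11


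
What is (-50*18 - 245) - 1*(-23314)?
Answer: 22169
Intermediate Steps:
(-50*18 - 245) - 1*(-23314) = (-900 - 245) + 23314 = -1145 + 23314 = 22169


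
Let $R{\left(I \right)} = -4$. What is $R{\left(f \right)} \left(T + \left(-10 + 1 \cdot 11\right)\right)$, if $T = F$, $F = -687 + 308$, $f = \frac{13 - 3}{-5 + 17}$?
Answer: $1512$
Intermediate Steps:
$f = \frac{5}{6}$ ($f = \frac{10}{12} = 10 \cdot \frac{1}{12} = \frac{5}{6} \approx 0.83333$)
$F = -379$
$T = -379$
$R{\left(f \right)} \left(T + \left(-10 + 1 \cdot 11\right)\right) = - 4 \left(-379 + \left(-10 + 1 \cdot 11\right)\right) = - 4 \left(-379 + \left(-10 + 11\right)\right) = - 4 \left(-379 + 1\right) = \left(-4\right) \left(-378\right) = 1512$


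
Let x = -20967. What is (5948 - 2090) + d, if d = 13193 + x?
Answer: -3916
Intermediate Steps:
d = -7774 (d = 13193 - 20967 = -7774)
(5948 - 2090) + d = (5948 - 2090) - 7774 = 3858 - 7774 = -3916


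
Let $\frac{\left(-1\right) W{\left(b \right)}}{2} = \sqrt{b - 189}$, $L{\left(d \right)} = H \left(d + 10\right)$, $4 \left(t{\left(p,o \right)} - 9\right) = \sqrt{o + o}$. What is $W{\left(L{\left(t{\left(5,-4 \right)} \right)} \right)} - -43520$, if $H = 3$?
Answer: $43520 - \sqrt{-528 + 6 i \sqrt{2}} \approx 43520.0 - 22.979 i$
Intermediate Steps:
$t{\left(p,o \right)} = 9 + \frac{\sqrt{2} \sqrt{o}}{4}$ ($t{\left(p,o \right)} = 9 + \frac{\sqrt{o + o}}{4} = 9 + \frac{\sqrt{2 o}}{4} = 9 + \frac{\sqrt{2} \sqrt{o}}{4}$)
$L{\left(d \right)} = 30 + 3 d$ ($L{\left(d \right)} = 3 \left(d + 10\right) = 3 \left(10 + d\right) = 30 + 3 d$)
$W{\left(b \right)} = - 2 \sqrt{-189 + b}$ ($W{\left(b \right)} = - 2 \sqrt{b - 189} = - 2 \sqrt{-189 + b}$)
$W{\left(L{\left(t{\left(5,-4 \right)} \right)} \right)} - -43520 = - 2 \sqrt{-189 + \left(30 + 3 \left(9 + \frac{\sqrt{2} \sqrt{-4}}{4}\right)\right)} - -43520 = - 2 \sqrt{-189 + \left(30 + 3 \left(9 + \frac{\sqrt{2} \cdot 2 i}{4}\right)\right)} + 43520 = - 2 \sqrt{-189 + \left(30 + 3 \left(9 + \frac{i \sqrt{2}}{2}\right)\right)} + 43520 = - 2 \sqrt{-189 + \left(30 + \left(27 + \frac{3 i \sqrt{2}}{2}\right)\right)} + 43520 = - 2 \sqrt{-189 + \left(57 + \frac{3 i \sqrt{2}}{2}\right)} + 43520 = - 2 \sqrt{-132 + \frac{3 i \sqrt{2}}{2}} + 43520 = 43520 - 2 \sqrt{-132 + \frac{3 i \sqrt{2}}{2}}$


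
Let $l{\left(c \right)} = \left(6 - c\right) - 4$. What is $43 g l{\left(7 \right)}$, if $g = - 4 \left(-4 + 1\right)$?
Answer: $-2580$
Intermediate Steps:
$g = 12$ ($g = \left(-4\right) \left(-3\right) = 12$)
$l{\left(c \right)} = 2 - c$ ($l{\left(c \right)} = \left(6 - c\right) - 4 = 2 - c$)
$43 g l{\left(7 \right)} = 43 \cdot 12 \left(2 - 7\right) = 516 \left(2 - 7\right) = 516 \left(-5\right) = -2580$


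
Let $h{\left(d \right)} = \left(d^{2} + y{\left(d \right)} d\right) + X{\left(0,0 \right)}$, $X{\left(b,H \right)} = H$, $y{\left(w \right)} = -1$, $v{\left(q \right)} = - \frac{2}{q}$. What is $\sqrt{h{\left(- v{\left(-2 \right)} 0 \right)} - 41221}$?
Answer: $i \sqrt{41221} \approx 203.03 i$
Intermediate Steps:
$h{\left(d \right)} = d^{2} - d$ ($h{\left(d \right)} = \left(d^{2} - d\right) + 0 = d^{2} - d$)
$\sqrt{h{\left(- v{\left(-2 \right)} 0 \right)} - 41221} = \sqrt{- \frac{-2}{-2} \cdot 0 \left(-1 + - \frac{-2}{-2} \cdot 0\right) - 41221} = \sqrt{- \frac{\left(-2\right) \left(-1\right)}{2} \cdot 0 \left(-1 + - \frac{\left(-2\right) \left(-1\right)}{2} \cdot 0\right) - 41221} = \sqrt{\left(-1\right) 1 \cdot 0 \left(-1 + \left(-1\right) 1 \cdot 0\right) - 41221} = \sqrt{\left(-1\right) 0 \left(-1 - 0\right) - 41221} = \sqrt{0 \left(-1 + 0\right) - 41221} = \sqrt{0 \left(-1\right) - 41221} = \sqrt{0 - 41221} = \sqrt{-41221} = i \sqrt{41221}$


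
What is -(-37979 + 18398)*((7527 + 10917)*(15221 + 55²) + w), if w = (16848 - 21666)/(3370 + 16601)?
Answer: 14622275202802174/2219 ≈ 6.5896e+12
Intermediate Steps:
w = -1606/6657 (w = -4818/19971 = -4818*1/19971 = -1606/6657 ≈ -0.24125)
-(-37979 + 18398)*((7527 + 10917)*(15221 + 55²) + w) = -(-37979 + 18398)*((7527 + 10917)*(15221 + 55²) - 1606/6657) = -(-19581)*(18444*(15221 + 3025) - 1606/6657) = -(-19581)*(18444*18246 - 1606/6657) = -(-19581)*(336529224 - 1606/6657) = -(-19581)*2240275042562/6657 = -1*(-14622275202802174/2219) = 14622275202802174/2219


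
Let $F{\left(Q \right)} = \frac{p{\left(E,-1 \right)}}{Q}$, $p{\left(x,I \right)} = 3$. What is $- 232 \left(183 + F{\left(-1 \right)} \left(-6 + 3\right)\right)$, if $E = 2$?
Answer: $-44544$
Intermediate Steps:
$F{\left(Q \right)} = \frac{3}{Q}$
$- 232 \left(183 + F{\left(-1 \right)} \left(-6 + 3\right)\right) = - 232 \left(183 + \frac{3}{-1} \left(-6 + 3\right)\right) = - 232 \left(183 + 3 \left(-1\right) \left(-3\right)\right) = - 232 \left(183 - -9\right) = - 232 \left(183 + 9\right) = \left(-232\right) 192 = -44544$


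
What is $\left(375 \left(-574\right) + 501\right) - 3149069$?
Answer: $-3363818$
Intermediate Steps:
$\left(375 \left(-574\right) + 501\right) - 3149069 = \left(-215250 + 501\right) - 3149069 = -214749 - 3149069 = -3363818$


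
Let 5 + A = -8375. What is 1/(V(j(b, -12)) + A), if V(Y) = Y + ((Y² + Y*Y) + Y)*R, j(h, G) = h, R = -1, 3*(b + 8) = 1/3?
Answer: -81/688862 ≈ -0.00011759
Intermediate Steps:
b = -71/9 (b = -8 + (⅓)/3 = -8 + (⅓)*(⅓) = -8 + ⅑ = -71/9 ≈ -7.8889)
A = -8380 (A = -5 - 8375 = -8380)
V(Y) = -2*Y² (V(Y) = Y + ((Y² + Y*Y) + Y)*(-1) = Y + ((Y² + Y²) + Y)*(-1) = Y + (2*Y² + Y)*(-1) = Y + (Y + 2*Y²)*(-1) = Y + (-Y - 2*Y²) = -2*Y²)
1/(V(j(b, -12)) + A) = 1/(-2*(-71/9)² - 8380) = 1/(-2*5041/81 - 8380) = 1/(-10082/81 - 8380) = 1/(-688862/81) = -81/688862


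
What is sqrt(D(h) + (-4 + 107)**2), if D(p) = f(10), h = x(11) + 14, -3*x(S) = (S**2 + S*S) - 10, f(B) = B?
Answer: sqrt(10619) ≈ 103.05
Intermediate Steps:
x(S) = 10/3 - 2*S**2/3 (x(S) = -((S**2 + S*S) - 10)/3 = -((S**2 + S**2) - 10)/3 = -(2*S**2 - 10)/3 = -(-10 + 2*S**2)/3 = 10/3 - 2*S**2/3)
h = -190/3 (h = (10/3 - 2/3*11**2) + 14 = (10/3 - 2/3*121) + 14 = (10/3 - 242/3) + 14 = -232/3 + 14 = -190/3 ≈ -63.333)
D(p) = 10
sqrt(D(h) + (-4 + 107)**2) = sqrt(10 + (-4 + 107)**2) = sqrt(10 + 103**2) = sqrt(10 + 10609) = sqrt(10619)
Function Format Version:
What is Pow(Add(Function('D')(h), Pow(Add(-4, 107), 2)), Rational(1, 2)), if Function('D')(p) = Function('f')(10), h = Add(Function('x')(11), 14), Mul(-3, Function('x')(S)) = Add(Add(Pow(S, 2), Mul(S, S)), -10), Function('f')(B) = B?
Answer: Pow(10619, Rational(1, 2)) ≈ 103.05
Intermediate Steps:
Function('x')(S) = Add(Rational(10, 3), Mul(Rational(-2, 3), Pow(S, 2))) (Function('x')(S) = Mul(Rational(-1, 3), Add(Add(Pow(S, 2), Mul(S, S)), -10)) = Mul(Rational(-1, 3), Add(Add(Pow(S, 2), Pow(S, 2)), -10)) = Mul(Rational(-1, 3), Add(Mul(2, Pow(S, 2)), -10)) = Mul(Rational(-1, 3), Add(-10, Mul(2, Pow(S, 2)))) = Add(Rational(10, 3), Mul(Rational(-2, 3), Pow(S, 2))))
h = Rational(-190, 3) (h = Add(Add(Rational(10, 3), Mul(Rational(-2, 3), Pow(11, 2))), 14) = Add(Add(Rational(10, 3), Mul(Rational(-2, 3), 121)), 14) = Add(Add(Rational(10, 3), Rational(-242, 3)), 14) = Add(Rational(-232, 3), 14) = Rational(-190, 3) ≈ -63.333)
Function('D')(p) = 10
Pow(Add(Function('D')(h), Pow(Add(-4, 107), 2)), Rational(1, 2)) = Pow(Add(10, Pow(Add(-4, 107), 2)), Rational(1, 2)) = Pow(Add(10, Pow(103, 2)), Rational(1, 2)) = Pow(Add(10, 10609), Rational(1, 2)) = Pow(10619, Rational(1, 2))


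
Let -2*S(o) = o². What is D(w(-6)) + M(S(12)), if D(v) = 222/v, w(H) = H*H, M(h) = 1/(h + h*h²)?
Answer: 2302139/373320 ≈ 6.1667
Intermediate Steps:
S(o) = -o²/2
M(h) = 1/(h + h³)
w(H) = H²
D(w(-6)) + M(S(12)) = 222/((-6)²) + 1/(-½*12² + (-½*12²)³) = 222/36 + 1/(-½*144 + (-½*144)³) = 222*(1/36) + 1/(-72 + (-72)³) = 37/6 + 1/(-72 - 373248) = 37/6 + 1/(-373320) = 37/6 - 1/373320 = 2302139/373320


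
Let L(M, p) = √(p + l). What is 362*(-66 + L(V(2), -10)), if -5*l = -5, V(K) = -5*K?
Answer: -23892 + 1086*I ≈ -23892.0 + 1086.0*I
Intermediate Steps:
l = 1 (l = -⅕*(-5) = 1)
L(M, p) = √(1 + p) (L(M, p) = √(p + 1) = √(1 + p))
362*(-66 + L(V(2), -10)) = 362*(-66 + √(1 - 10)) = 362*(-66 + √(-9)) = 362*(-66 + 3*I) = -23892 + 1086*I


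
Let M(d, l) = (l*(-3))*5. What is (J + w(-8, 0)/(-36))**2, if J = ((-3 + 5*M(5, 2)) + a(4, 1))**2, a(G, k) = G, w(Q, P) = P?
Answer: 492884401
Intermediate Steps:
M(d, l) = -15*l (M(d, l) = -3*l*5 = -15*l)
J = 22201 (J = ((-3 + 5*(-15*2)) + 4)**2 = ((-3 + 5*(-30)) + 4)**2 = ((-3 - 150) + 4)**2 = (-153 + 4)**2 = (-149)**2 = 22201)
(J + w(-8, 0)/(-36))**2 = (22201 + 0/(-36))**2 = (22201 + 0*(-1/36))**2 = (22201 + 0)**2 = 22201**2 = 492884401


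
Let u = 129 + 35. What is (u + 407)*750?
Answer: 428250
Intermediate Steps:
u = 164
(u + 407)*750 = (164 + 407)*750 = 571*750 = 428250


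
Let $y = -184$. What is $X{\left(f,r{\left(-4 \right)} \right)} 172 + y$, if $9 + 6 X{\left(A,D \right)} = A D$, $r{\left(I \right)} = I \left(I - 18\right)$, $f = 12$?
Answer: $29830$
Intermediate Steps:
$r{\left(I \right)} = I \left(-18 + I\right)$ ($r{\left(I \right)} = I \left(I - 18\right) = I \left(-18 + I\right)$)
$X{\left(A,D \right)} = - \frac{3}{2} + \frac{A D}{6}$
$X{\left(f,r{\left(-4 \right)} \right)} 172 + y = \left(- \frac{3}{2} + \frac{1}{6} \cdot 12 \left(- 4 \left(-18 - 4\right)\right)\right) 172 - 184 = \left(- \frac{3}{2} + \frac{1}{6} \cdot 12 \left(\left(-4\right) \left(-22\right)\right)\right) 172 - 184 = \left(- \frac{3}{2} + \frac{1}{6} \cdot 12 \cdot 88\right) 172 - 184 = \left(- \frac{3}{2} + 176\right) 172 - 184 = \frac{349}{2} \cdot 172 - 184 = 30014 - 184 = 29830$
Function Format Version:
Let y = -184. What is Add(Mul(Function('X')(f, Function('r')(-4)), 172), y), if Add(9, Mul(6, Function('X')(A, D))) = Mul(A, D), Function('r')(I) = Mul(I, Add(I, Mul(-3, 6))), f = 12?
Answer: 29830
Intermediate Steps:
Function('r')(I) = Mul(I, Add(-18, I)) (Function('r')(I) = Mul(I, Add(I, -18)) = Mul(I, Add(-18, I)))
Function('X')(A, D) = Add(Rational(-3, 2), Mul(Rational(1, 6), A, D)) (Function('X')(A, D) = Add(Rational(-3, 2), Mul(Rational(1, 6), Mul(A, D))) = Add(Rational(-3, 2), Mul(Rational(1, 6), A, D)))
Add(Mul(Function('X')(f, Function('r')(-4)), 172), y) = Add(Mul(Add(Rational(-3, 2), Mul(Rational(1, 6), 12, Mul(-4, Add(-18, -4)))), 172), -184) = Add(Mul(Add(Rational(-3, 2), Mul(Rational(1, 6), 12, Mul(-4, -22))), 172), -184) = Add(Mul(Add(Rational(-3, 2), Mul(Rational(1, 6), 12, 88)), 172), -184) = Add(Mul(Add(Rational(-3, 2), 176), 172), -184) = Add(Mul(Rational(349, 2), 172), -184) = Add(30014, -184) = 29830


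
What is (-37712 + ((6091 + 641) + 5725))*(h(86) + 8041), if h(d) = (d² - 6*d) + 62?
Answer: -378395665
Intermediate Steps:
h(d) = 62 + d² - 6*d
(-37712 + ((6091 + 641) + 5725))*(h(86) + 8041) = (-37712 + ((6091 + 641) + 5725))*((62 + 86² - 6*86) + 8041) = (-37712 + (6732 + 5725))*((62 + 7396 - 516) + 8041) = (-37712 + 12457)*(6942 + 8041) = -25255*14983 = -378395665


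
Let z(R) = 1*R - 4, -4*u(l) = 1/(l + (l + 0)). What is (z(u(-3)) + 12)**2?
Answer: 37249/576 ≈ 64.668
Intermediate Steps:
u(l) = -1/(8*l) (u(l) = -1/(4*(l + (l + 0))) = -1/(4*(l + l)) = -1/(2*l)/4 = -1/(8*l))
z(R) = -4 + R (z(R) = R - 4 = -4 + R)
(z(u(-3)) + 12)**2 = ((-4 - 1/8/(-3)) + 12)**2 = ((-4 - 1/8*(-1/3)) + 12)**2 = ((-4 + 1/24) + 12)**2 = (-95/24 + 12)**2 = (193/24)**2 = 37249/576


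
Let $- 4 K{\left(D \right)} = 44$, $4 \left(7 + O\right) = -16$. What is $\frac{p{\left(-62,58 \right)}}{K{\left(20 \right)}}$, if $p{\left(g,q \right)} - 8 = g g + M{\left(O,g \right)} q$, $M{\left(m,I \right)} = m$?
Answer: $- \frac{3214}{11} \approx -292.18$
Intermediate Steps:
$O = -11$ ($O = -7 + \frac{1}{4} \left(-16\right) = -7 - 4 = -11$)
$K{\left(D \right)} = -11$ ($K{\left(D \right)} = \left(- \frac{1}{4}\right) 44 = -11$)
$p{\left(g,q \right)} = 8 + g^{2} - 11 q$ ($p{\left(g,q \right)} = 8 + \left(g g - 11 q\right) = 8 + \left(g^{2} - 11 q\right) = 8 + g^{2} - 11 q$)
$\frac{p{\left(-62,58 \right)}}{K{\left(20 \right)}} = \frac{8 + \left(-62\right)^{2} - 638}{-11} = \left(8 + 3844 - 638\right) \left(- \frac{1}{11}\right) = 3214 \left(- \frac{1}{11}\right) = - \frac{3214}{11}$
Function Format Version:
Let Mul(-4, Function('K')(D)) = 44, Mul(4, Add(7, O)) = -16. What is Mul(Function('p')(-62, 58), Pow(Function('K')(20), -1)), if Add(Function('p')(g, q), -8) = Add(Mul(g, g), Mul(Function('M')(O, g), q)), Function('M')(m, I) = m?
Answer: Rational(-3214, 11) ≈ -292.18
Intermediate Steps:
O = -11 (O = Add(-7, Mul(Rational(1, 4), -16)) = Add(-7, -4) = -11)
Function('K')(D) = -11 (Function('K')(D) = Mul(Rational(-1, 4), 44) = -11)
Function('p')(g, q) = Add(8, Pow(g, 2), Mul(-11, q)) (Function('p')(g, q) = Add(8, Add(Mul(g, g), Mul(-11, q))) = Add(8, Add(Pow(g, 2), Mul(-11, q))) = Add(8, Pow(g, 2), Mul(-11, q)))
Mul(Function('p')(-62, 58), Pow(Function('K')(20), -1)) = Mul(Add(8, Pow(-62, 2), Mul(-11, 58)), Pow(-11, -1)) = Mul(Add(8, 3844, -638), Rational(-1, 11)) = Mul(3214, Rational(-1, 11)) = Rational(-3214, 11)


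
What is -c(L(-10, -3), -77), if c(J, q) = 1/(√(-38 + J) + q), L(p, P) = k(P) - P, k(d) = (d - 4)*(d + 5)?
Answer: 11/854 + I/854 ≈ 0.012881 + 0.001171*I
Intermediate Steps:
k(d) = (-4 + d)*(5 + d)
L(p, P) = -20 + P² (L(p, P) = (-20 + P + P²) - P = -20 + P²)
c(J, q) = 1/(q + √(-38 + J))
-c(L(-10, -3), -77) = -1/(-77 + √(-38 + (-20 + (-3)²))) = -1/(-77 + √(-38 + (-20 + 9))) = -1/(-77 + √(-38 - 11)) = -1/(-77 + √(-49)) = -1/(-77 + 7*I) = -(-77 - 7*I)/5978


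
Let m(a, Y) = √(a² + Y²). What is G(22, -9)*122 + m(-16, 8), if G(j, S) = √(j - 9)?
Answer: 8*√5 + 122*√13 ≈ 457.77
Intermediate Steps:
G(j, S) = √(-9 + j)
m(a, Y) = √(Y² + a²)
G(22, -9)*122 + m(-16, 8) = √(-9 + 22)*122 + √(8² + (-16)²) = √13*122 + √(64 + 256) = 122*√13 + √320 = 122*√13 + 8*√5 = 8*√5 + 122*√13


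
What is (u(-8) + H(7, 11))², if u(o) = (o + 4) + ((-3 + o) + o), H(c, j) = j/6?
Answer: 16129/36 ≈ 448.03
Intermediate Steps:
H(c, j) = j/6 (H(c, j) = j*(⅙) = j/6)
u(o) = 1 + 3*o (u(o) = (4 + o) + (-3 + 2*o) = 1 + 3*o)
(u(-8) + H(7, 11))² = ((1 + 3*(-8)) + (⅙)*11)² = ((1 - 24) + 11/6)² = (-23 + 11/6)² = (-127/6)² = 16129/36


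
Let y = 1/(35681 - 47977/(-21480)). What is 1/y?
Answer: 766475857/21480 ≈ 35683.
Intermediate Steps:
y = 21480/766475857 (y = 1/(35681 - 47977*(-1/21480)) = 1/(35681 + 47977/21480) = 1/(766475857/21480) = 21480/766475857 ≈ 2.8024e-5)
1/y = 1/(21480/766475857) = 766475857/21480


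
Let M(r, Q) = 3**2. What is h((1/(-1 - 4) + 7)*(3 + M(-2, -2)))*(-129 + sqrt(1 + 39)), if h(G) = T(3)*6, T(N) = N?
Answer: -2322 + 36*sqrt(10) ≈ -2208.2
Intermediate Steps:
M(r, Q) = 9
h(G) = 18 (h(G) = 3*6 = 18)
h((1/(-1 - 4) + 7)*(3 + M(-2, -2)))*(-129 + sqrt(1 + 39)) = 18*(-129 + sqrt(1 + 39)) = 18*(-129 + sqrt(40)) = 18*(-129 + 2*sqrt(10)) = -2322 + 36*sqrt(10)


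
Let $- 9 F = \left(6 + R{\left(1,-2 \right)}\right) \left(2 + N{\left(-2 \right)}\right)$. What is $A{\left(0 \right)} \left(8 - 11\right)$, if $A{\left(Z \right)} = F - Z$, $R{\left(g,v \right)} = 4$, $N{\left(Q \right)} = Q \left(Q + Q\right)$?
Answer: $\frac{100}{3} \approx 33.333$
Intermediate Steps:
$N{\left(Q \right)} = 2 Q^{2}$ ($N{\left(Q \right)} = Q 2 Q = 2 Q^{2}$)
$F = - \frac{100}{9}$ ($F = - \frac{\left(6 + 4\right) \left(2 + 2 \left(-2\right)^{2}\right)}{9} = - \frac{10 \left(2 + 2 \cdot 4\right)}{9} = - \frac{10 \left(2 + 8\right)}{9} = - \frac{10 \cdot 10}{9} = \left(- \frac{1}{9}\right) 100 = - \frac{100}{9} \approx -11.111$)
$A{\left(Z \right)} = - \frac{100}{9} - Z$
$A{\left(0 \right)} \left(8 - 11\right) = \left(- \frac{100}{9} - 0\right) \left(8 - 11\right) = \left(- \frac{100}{9} + 0\right) \left(-3\right) = \left(- \frac{100}{9}\right) \left(-3\right) = \frac{100}{3}$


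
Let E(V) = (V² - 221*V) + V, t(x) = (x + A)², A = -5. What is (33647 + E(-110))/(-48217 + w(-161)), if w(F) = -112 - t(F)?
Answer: -69947/75885 ≈ -0.92175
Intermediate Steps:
t(x) = (-5 + x)² (t(x) = (x - 5)² = (-5 + x)²)
E(V) = V² - 220*V
w(F) = -112 - (-5 + F)²
(33647 + E(-110))/(-48217 + w(-161)) = (33647 - 110*(-220 - 110))/(-48217 + (-112 - (-5 - 161)²)) = (33647 - 110*(-330))/(-48217 + (-112 - 1*(-166)²)) = (33647 + 36300)/(-48217 + (-112 - 1*27556)) = 69947/(-48217 + (-112 - 27556)) = 69947/(-48217 - 27668) = 69947/(-75885) = 69947*(-1/75885) = -69947/75885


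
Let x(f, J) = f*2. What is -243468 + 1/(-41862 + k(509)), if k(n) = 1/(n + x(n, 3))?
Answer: -15563271432291/63923273 ≈ -2.4347e+5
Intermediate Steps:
x(f, J) = 2*f
k(n) = 1/(3*n) (k(n) = 1/(n + 2*n) = 1/(3*n))
-243468 + 1/(-41862 + k(509)) = -243468 + 1/(-41862 + (1/3)/509) = -243468 + 1/(-41862 + (1/3)*(1/509)) = -243468 + 1/(-41862 + 1/1527) = -243468 + 1/(-63923273/1527) = -243468 - 1527/63923273 = -15563271432291/63923273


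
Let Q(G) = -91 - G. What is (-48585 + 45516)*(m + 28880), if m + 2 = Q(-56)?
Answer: -88519167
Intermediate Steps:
m = -37 (m = -2 + (-91 - 1*(-56)) = -2 + (-91 + 56) = -2 - 35 = -37)
(-48585 + 45516)*(m + 28880) = (-48585 + 45516)*(-37 + 28880) = -3069*28843 = -88519167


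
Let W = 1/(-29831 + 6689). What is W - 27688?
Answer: -640755697/23142 ≈ -27688.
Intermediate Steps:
W = -1/23142 (W = 1/(-23142) = -1/23142 ≈ -4.3212e-5)
W - 27688 = -1/23142 - 27688 = -640755697/23142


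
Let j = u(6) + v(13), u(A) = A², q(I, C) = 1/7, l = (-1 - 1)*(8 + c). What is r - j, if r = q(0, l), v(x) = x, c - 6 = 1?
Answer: -342/7 ≈ -48.857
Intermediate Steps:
c = 7 (c = 6 + 1 = 7)
l = -30 (l = (-1 - 1)*(8 + 7) = -2*15 = -30)
q(I, C) = ⅐
r = ⅐ ≈ 0.14286
j = 49 (j = 6² + 13 = 36 + 13 = 49)
r - j = ⅐ - 1*49 = ⅐ - 49 = -342/7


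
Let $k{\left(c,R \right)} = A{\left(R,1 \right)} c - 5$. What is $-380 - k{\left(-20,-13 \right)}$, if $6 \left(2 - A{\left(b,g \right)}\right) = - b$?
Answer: $- \frac{1135}{3} \approx -378.33$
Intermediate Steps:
$A{\left(b,g \right)} = 2 + \frac{b}{6}$ ($A{\left(b,g \right)} = 2 - \frac{\left(-1\right) b}{6} = 2 + \frac{b}{6}$)
$k{\left(c,R \right)} = -5 + c \left(2 + \frac{R}{6}\right)$ ($k{\left(c,R \right)} = \left(2 + \frac{R}{6}\right) c - 5 = c \left(2 + \frac{R}{6}\right) - 5 = -5 + c \left(2 + \frac{R}{6}\right)$)
$-380 - k{\left(-20,-13 \right)} = -380 - \left(-5 + \frac{1}{6} \left(-20\right) \left(12 - 13\right)\right) = -380 - \left(-5 + \frac{1}{6} \left(-20\right) \left(-1\right)\right) = -380 - \left(-5 + \frac{10}{3}\right) = -380 - - \frac{5}{3} = -380 + \frac{5}{3} = - \frac{1135}{3}$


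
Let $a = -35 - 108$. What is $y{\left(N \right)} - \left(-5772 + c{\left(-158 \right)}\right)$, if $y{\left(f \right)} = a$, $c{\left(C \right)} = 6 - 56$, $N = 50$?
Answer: $5679$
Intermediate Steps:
$c{\left(C \right)} = -50$
$a = -143$
$y{\left(f \right)} = -143$
$y{\left(N \right)} - \left(-5772 + c{\left(-158 \right)}\right) = -143 - \left(-5772 - 50\right) = -143 - -5822 = -143 + 5822 = 5679$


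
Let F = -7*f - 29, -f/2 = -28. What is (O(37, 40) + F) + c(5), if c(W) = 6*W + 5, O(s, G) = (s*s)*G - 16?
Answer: 54358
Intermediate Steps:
f = 56 (f = -2*(-28) = 56)
O(s, G) = -16 + G*s² (O(s, G) = s²*G - 16 = G*s² - 16 = -16 + G*s²)
F = -421 (F = -7*56 - 29 = -392 - 29 = -421)
c(W) = 5 + 6*W
(O(37, 40) + F) + c(5) = ((-16 + 40*37²) - 421) + (5 + 6*5) = ((-16 + 40*1369) - 421) + (5 + 30) = ((-16 + 54760) - 421) + 35 = (54744 - 421) + 35 = 54323 + 35 = 54358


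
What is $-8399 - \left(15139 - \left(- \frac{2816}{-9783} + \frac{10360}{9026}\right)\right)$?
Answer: $- \frac{1039155297754}{44150679} \approx -23537.0$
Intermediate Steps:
$-8399 - \left(15139 - \left(- \frac{2816}{-9783} + \frac{10360}{9026}\right)\right) = -8399 - \left(15139 - \left(\left(-2816\right) \left(- \frac{1}{9783}\right) + 10360 \cdot \frac{1}{9026}\right)\right) = -8399 - \left(15139 - \left(\frac{2816}{9783} + \frac{5180}{4513}\right)\right) = -8399 - \left(15139 - \frac{63384548}{44150679}\right) = -8399 - \frac{668333744833}{44150679} = - \frac{1039155297754}{44150679}$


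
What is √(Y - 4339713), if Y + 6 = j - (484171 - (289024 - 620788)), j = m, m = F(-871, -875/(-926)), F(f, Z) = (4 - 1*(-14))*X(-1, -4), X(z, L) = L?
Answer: I*√5155726 ≈ 2270.6*I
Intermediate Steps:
F(f, Z) = -72 (F(f, Z) = (4 - 1*(-14))*(-4) = (4 + 14)*(-4) = 18*(-4) = -72)
m = -72
j = -72
Y = -816013 (Y = -6 + (-72 - (484171 - (289024 - 620788))) = -6 + (-72 - (484171 - 1*(-331764))) = -6 + (-72 - (484171 + 331764)) = -6 + (-72 - 1*815935) = -6 + (-72 - 815935) = -6 - 816007 = -816013)
√(Y - 4339713) = √(-816013 - 4339713) = √(-5155726) = I*√5155726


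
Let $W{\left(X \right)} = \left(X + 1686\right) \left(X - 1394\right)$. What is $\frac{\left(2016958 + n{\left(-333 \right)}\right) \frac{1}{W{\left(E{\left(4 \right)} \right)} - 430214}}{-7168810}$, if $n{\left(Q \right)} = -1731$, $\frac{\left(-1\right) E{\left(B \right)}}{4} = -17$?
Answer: $\frac{2015227}{19757369398580} \approx 1.02 \cdot 10^{-7}$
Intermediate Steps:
$E{\left(B \right)} = 68$ ($E{\left(B \right)} = \left(-4\right) \left(-17\right) = 68$)
$W{\left(X \right)} = \left(-1394 + X\right) \left(1686 + X\right)$ ($W{\left(X \right)} = \left(1686 + X\right) \left(-1394 + X\right) = \left(-1394 + X\right) \left(1686 + X\right)$)
$\frac{\left(2016958 + n{\left(-333 \right)}\right) \frac{1}{W{\left(E{\left(4 \right)} \right)} - 430214}}{-7168810} = \frac{\left(2016958 - 1731\right) \frac{1}{\left(-2350284 + 68^{2} + 292 \cdot 68\right) - 430214}}{-7168810} = \frac{2015227}{\left(-2350284 + 4624 + 19856\right) - 430214} \left(- \frac{1}{7168810}\right) = \frac{2015227}{-2325804 - 430214} \left(- \frac{1}{7168810}\right) = \frac{2015227}{-2756018} \left(- \frac{1}{7168810}\right) = 2015227 \left(- \frac{1}{2756018}\right) \left(- \frac{1}{7168810}\right) = \left(- \frac{2015227}{2756018}\right) \left(- \frac{1}{7168810}\right) = \frac{2015227}{19757369398580}$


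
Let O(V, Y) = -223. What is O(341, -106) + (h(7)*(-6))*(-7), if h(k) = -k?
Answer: -517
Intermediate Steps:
O(341, -106) + (h(7)*(-6))*(-7) = -223 + (-1*7*(-6))*(-7) = -223 - 7*(-6)*(-7) = -223 + 42*(-7) = -223 - 294 = -517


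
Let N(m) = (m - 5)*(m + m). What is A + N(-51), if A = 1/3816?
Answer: 21796993/3816 ≈ 5712.0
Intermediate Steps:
A = 1/3816 ≈ 0.00026205
N(m) = 2*m*(-5 + m) (N(m) = (-5 + m)*(2*m) = 2*m*(-5 + m))
A + N(-51) = 1/3816 + 2*(-51)*(-5 - 51) = 1/3816 + 2*(-51)*(-56) = 1/3816 + 5712 = 21796993/3816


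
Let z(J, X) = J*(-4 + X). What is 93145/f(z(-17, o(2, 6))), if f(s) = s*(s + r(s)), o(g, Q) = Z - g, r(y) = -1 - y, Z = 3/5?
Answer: -465725/459 ≈ -1014.7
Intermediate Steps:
Z = 3/5 (Z = 3*(1/5) = 3/5 ≈ 0.60000)
o(g, Q) = 3/5 - g
f(s) = -s (f(s) = s*(s + (-1 - s)) = s*(-1) = -s)
93145/f(z(-17, o(2, 6))) = 93145/((-(-17)*(-4 + (3/5 - 1*2)))) = 93145/((-(-17)*(-4 + (3/5 - 2)))) = 93145/((-(-17)*(-4 - 7/5))) = 93145/((-(-17)*(-27)/5)) = 93145/((-1*459/5)) = 93145/(-459/5) = 93145*(-5/459) = -465725/459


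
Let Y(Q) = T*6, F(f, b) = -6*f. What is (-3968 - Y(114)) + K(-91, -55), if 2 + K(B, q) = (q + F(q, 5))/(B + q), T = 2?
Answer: -581647/146 ≈ -3983.9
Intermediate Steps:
Y(Q) = 12 (Y(Q) = 2*6 = 12)
K(B, q) = -2 - 5*q/(B + q) (K(B, q) = -2 + (q - 6*q)/(B + q) = -2 + (-5*q)/(B + q) = -2 - 5*q/(B + q))
(-3968 - Y(114)) + K(-91, -55) = (-3968 - 1*12) + (-7*(-55) - 2*(-91))/(-91 - 55) = (-3968 - 12) + (385 + 182)/(-146) = -3980 - 1/146*567 = -3980 - 567/146 = -581647/146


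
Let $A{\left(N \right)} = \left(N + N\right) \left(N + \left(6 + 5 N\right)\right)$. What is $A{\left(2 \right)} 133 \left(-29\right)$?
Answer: $-277704$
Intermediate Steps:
$A{\left(N \right)} = 2 N \left(6 + 6 N\right)$
$A{\left(2 \right)} 133 \left(-29\right) = 12 \cdot 2 \left(1 + 2\right) 133 \left(-29\right) = 12 \cdot 2 \cdot 3 \left(-3857\right) = 72 \left(-3857\right) = -277704$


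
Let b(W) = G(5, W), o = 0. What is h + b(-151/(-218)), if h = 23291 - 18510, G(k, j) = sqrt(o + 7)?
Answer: 4781 + sqrt(7) ≈ 4783.6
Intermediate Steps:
G(k, j) = sqrt(7) (G(k, j) = sqrt(0 + 7) = sqrt(7))
b(W) = sqrt(7)
h = 4781
h + b(-151/(-218)) = 4781 + sqrt(7)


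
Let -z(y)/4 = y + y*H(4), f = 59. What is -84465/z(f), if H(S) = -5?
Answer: -84465/944 ≈ -89.476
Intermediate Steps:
z(y) = 16*y (z(y) = -4*(y + y*(-5)) = -4*(y - 5*y) = -(-16)*y = 16*y)
-84465/z(f) = -84465/(16*59) = -84465/944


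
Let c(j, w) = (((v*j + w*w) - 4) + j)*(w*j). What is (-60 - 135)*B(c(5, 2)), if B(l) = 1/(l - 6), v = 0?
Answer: -195/44 ≈ -4.4318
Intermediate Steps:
c(j, w) = j*w*(-4 + j + w²) (c(j, w) = (((0*j + w*w) - 4) + j)*(w*j) = (((0 + w²) - 4) + j)*(j*w) = ((w² - 4) + j)*(j*w) = ((-4 + w²) + j)*(j*w) = (-4 + j + w²)*(j*w) = j*w*(-4 + j + w²))
B(l) = 1/(-6 + l)
(-60 - 135)*B(c(5, 2)) = (-60 - 135)/(-6 + 5*2*(-4 + 5 + 2²)) = -195/(-6 + 5*2*(-4 + 5 + 4)) = -195/(-6 + 5*2*5) = -195/(-6 + 50) = -195/44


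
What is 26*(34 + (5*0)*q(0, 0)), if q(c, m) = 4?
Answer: 884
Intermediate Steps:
26*(34 + (5*0)*q(0, 0)) = 26*(34 + (5*0)*4) = 26*(34 + 0*4) = 26*(34 + 0) = 26*34 = 884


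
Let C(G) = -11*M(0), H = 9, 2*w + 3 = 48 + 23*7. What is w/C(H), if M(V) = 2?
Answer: -103/22 ≈ -4.6818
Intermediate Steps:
w = 103 (w = -3/2 + (48 + 23*7)/2 = -3/2 + (48 + 161)/2 = -3/2 + (½)*209 = -3/2 + 209/2 = 103)
C(G) = -22 (C(G) = -11*2 = -22)
w/C(H) = 103/(-22) = 103*(-1/22) = -103/22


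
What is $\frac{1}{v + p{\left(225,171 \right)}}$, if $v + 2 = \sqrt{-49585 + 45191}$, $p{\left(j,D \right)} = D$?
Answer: $\frac{1}{195} - \frac{i \sqrt{26}}{2535} \approx 0.0051282 - 0.0020114 i$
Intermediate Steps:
$v = -2 + 13 i \sqrt{26}$ ($v = -2 + \sqrt{-49585 + 45191} = -2 + \sqrt{-4394} = -2 + 13 i \sqrt{26} \approx -2.0 + 66.287 i$)
$\frac{1}{v + p{\left(225,171 \right)}} = \frac{1}{\left(-2 + 13 i \sqrt{26}\right) + 171} = \frac{1}{169 + 13 i \sqrt{26}}$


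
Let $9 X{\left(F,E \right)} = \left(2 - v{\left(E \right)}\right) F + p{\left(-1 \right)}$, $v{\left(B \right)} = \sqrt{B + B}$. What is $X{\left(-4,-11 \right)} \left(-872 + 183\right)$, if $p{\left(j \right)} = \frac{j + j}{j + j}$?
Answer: $\frac{4823}{9} - \frac{2756 i \sqrt{22}}{9} \approx 535.89 - 1436.3 i$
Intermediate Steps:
$v{\left(B \right)} = \sqrt{2} \sqrt{B}$ ($v{\left(B \right)} = \sqrt{2 B} = \sqrt{2} \sqrt{B}$)
$p{\left(j \right)} = 1$ ($p{\left(j \right)} = \frac{2 j}{2 j} = 2 j \frac{1}{2 j} = 1$)
$X{\left(F,E \right)} = \frac{1}{9} + \frac{F \left(2 - \sqrt{2} \sqrt{E}\right)}{9}$ ($X{\left(F,E \right)} = \frac{\left(2 - \sqrt{2} \sqrt{E}\right) F + 1}{9} = \frac{F \left(2 - \sqrt{2} \sqrt{E}\right) + 1}{9} = \frac{1 + F \left(2 - \sqrt{2} \sqrt{E}\right)}{9} = \frac{1}{9} + \frac{F \left(2 - \sqrt{2} \sqrt{E}\right)}{9}$)
$X{\left(-4,-11 \right)} \left(-872 + 183\right) = \left(\frac{1}{9} + \frac{2}{9} \left(-4\right) - - \frac{4 \sqrt{2} \sqrt{-11}}{9}\right) \left(-872 + 183\right) = \left(\frac{1}{9} - \frac{8}{9} - - \frac{4 \sqrt{2} i \sqrt{11}}{9}\right) \left(-689\right) = \left(\frac{1}{9} - \frac{8}{9} + \frac{4 i \sqrt{22}}{9}\right) \left(-689\right) = \left(- \frac{7}{9} + \frac{4 i \sqrt{22}}{9}\right) \left(-689\right) = \frac{4823}{9} - \frac{2756 i \sqrt{22}}{9}$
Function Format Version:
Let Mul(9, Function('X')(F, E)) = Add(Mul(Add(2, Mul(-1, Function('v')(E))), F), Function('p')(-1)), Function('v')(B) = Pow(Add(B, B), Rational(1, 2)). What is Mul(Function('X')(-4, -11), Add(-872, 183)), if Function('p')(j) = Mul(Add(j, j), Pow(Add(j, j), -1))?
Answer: Add(Rational(4823, 9), Mul(Rational(-2756, 9), I, Pow(22, Rational(1, 2)))) ≈ Add(535.89, Mul(-1436.3, I))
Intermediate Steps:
Function('v')(B) = Mul(Pow(2, Rational(1, 2)), Pow(B, Rational(1, 2))) (Function('v')(B) = Pow(Mul(2, B), Rational(1, 2)) = Mul(Pow(2, Rational(1, 2)), Pow(B, Rational(1, 2))))
Function('p')(j) = 1 (Function('p')(j) = Mul(Mul(2, j), Pow(Mul(2, j), -1)) = Mul(Mul(2, j), Mul(Rational(1, 2), Pow(j, -1))) = 1)
Function('X')(F, E) = Add(Rational(1, 9), Mul(Rational(1, 9), F, Add(2, Mul(-1, Pow(2, Rational(1, 2)), Pow(E, Rational(1, 2)))))) (Function('X')(F, E) = Mul(Rational(1, 9), Add(Mul(Add(2, Mul(-1, Mul(Pow(2, Rational(1, 2)), Pow(E, Rational(1, 2))))), F), 1)) = Mul(Rational(1, 9), Add(Mul(Add(2, Mul(-1, Pow(2, Rational(1, 2)), Pow(E, Rational(1, 2)))), F), 1)) = Mul(Rational(1, 9), Add(Mul(F, Add(2, Mul(-1, Pow(2, Rational(1, 2)), Pow(E, Rational(1, 2))))), 1)) = Mul(Rational(1, 9), Add(1, Mul(F, Add(2, Mul(-1, Pow(2, Rational(1, 2)), Pow(E, Rational(1, 2))))))) = Add(Rational(1, 9), Mul(Rational(1, 9), F, Add(2, Mul(-1, Pow(2, Rational(1, 2)), Pow(E, Rational(1, 2)))))))
Mul(Function('X')(-4, -11), Add(-872, 183)) = Mul(Add(Rational(1, 9), Mul(Rational(2, 9), -4), Mul(Rational(-1, 9), -4, Pow(2, Rational(1, 2)), Pow(-11, Rational(1, 2)))), Add(-872, 183)) = Mul(Add(Rational(1, 9), Rational(-8, 9), Mul(Rational(-1, 9), -4, Pow(2, Rational(1, 2)), Mul(I, Pow(11, Rational(1, 2))))), -689) = Mul(Add(Rational(1, 9), Rational(-8, 9), Mul(Rational(4, 9), I, Pow(22, Rational(1, 2)))), -689) = Mul(Add(Rational(-7, 9), Mul(Rational(4, 9), I, Pow(22, Rational(1, 2)))), -689) = Add(Rational(4823, 9), Mul(Rational(-2756, 9), I, Pow(22, Rational(1, 2))))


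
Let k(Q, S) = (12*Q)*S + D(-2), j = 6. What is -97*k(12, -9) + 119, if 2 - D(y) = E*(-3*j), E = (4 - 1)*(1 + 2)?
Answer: 109923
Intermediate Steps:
E = 9 (E = 3*3 = 9)
D(y) = 164 (D(y) = 2 - 9*(-3*6) = 2 - 9*(-18) = 2 - 1*(-162) = 2 + 162 = 164)
k(Q, S) = 164 + 12*Q*S (k(Q, S) = (12*Q)*S + 164 = 12*Q*S + 164 = 164 + 12*Q*S)
-97*k(12, -9) + 119 = -97*(164 + 12*12*(-9)) + 119 = -97*(164 - 1296) + 119 = -97*(-1132) + 119 = 109804 + 119 = 109923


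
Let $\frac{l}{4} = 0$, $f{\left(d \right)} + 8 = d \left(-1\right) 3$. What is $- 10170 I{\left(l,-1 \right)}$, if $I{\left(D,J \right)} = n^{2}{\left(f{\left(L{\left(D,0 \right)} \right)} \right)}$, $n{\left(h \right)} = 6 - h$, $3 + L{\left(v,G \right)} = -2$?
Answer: $-10170$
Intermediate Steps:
$L{\left(v,G \right)} = -5$ ($L{\left(v,G \right)} = -3 - 2 = -5$)
$f{\left(d \right)} = -8 - 3 d$ ($f{\left(d \right)} = -8 + d \left(-1\right) 3 = -8 + - d 3 = -8 - 3 d$)
$l = 0$ ($l = 4 \cdot 0 = 0$)
$I{\left(D,J \right)} = 1$ ($I{\left(D,J \right)} = \left(6 - \left(-8 - -15\right)\right)^{2} = \left(6 - \left(-8 + 15\right)\right)^{2} = \left(6 - 7\right)^{2} = \left(-1\right)^{2} = 1$)
$- 10170 I{\left(l,-1 \right)} = \left(-10170\right) 1 = -10170$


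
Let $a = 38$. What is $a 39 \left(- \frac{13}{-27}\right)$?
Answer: $\frac{6422}{9} \approx 713.56$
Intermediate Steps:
$a 39 \left(- \frac{13}{-27}\right) = 38 \cdot 39 \left(- \frac{13}{-27}\right) = 1482 \left(\left(-13\right) \left(- \frac{1}{27}\right)\right) = 1482 \cdot \frac{13}{27} = \frac{6422}{9}$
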